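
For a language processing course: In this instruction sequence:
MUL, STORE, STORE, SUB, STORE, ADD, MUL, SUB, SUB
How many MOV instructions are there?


Scanning instruction sequence for MOV:
  Position 1: MUL
  Position 2: STORE
  Position 3: STORE
  Position 4: SUB
  Position 5: STORE
  Position 6: ADD
  Position 7: MUL
  Position 8: SUB
  Position 9: SUB
Matches at positions: []
Total MOV count: 0

0


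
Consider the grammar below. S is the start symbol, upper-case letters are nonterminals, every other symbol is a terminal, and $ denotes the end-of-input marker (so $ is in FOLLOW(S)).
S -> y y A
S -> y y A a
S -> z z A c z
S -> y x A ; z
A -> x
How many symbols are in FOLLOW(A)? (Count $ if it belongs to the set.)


S is the start symbol and does not occur in any rule body, so FOLLOW(S) = {$}.
Examining every occurrence of A in a rule body:
  S -> y y A : A is at the right end -> add FOLLOW(S) = {$}
  S -> y y A a : A is followed by terminal 'a' -> add 'a'
  S -> z z A c z : A is followed by terminal 'c' -> add 'c'
  S -> y x A ; z : A is followed by terminal ';' -> add ';'
  A -> x : A does not occur in the body -> contributes nothing
FOLLOW(A) = {;, a, c, $}
Count: 4

4


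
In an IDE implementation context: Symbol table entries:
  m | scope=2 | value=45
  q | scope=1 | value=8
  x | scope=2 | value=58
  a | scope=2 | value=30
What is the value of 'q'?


Searching symbol table for 'q':
  m | scope=2 | value=45
  q | scope=1 | value=8 <- MATCH
  x | scope=2 | value=58
  a | scope=2 | value=30
Found 'q' at scope 1 with value 8

8


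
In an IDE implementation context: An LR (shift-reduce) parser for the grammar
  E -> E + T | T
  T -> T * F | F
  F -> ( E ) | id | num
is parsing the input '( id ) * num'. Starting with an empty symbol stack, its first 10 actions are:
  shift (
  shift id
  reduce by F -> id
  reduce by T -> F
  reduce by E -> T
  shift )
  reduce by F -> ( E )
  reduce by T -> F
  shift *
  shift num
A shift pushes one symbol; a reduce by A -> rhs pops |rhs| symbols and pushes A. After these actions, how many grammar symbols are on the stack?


Tracking the symbol stack through each action:
  Action 1: shift '(' : push -> stack = [(] (size 1)
  Action 2: shift 'id' : push -> stack = [(, id] (size 2)
  Action 3: reduce by F -> id : pop 1, push F -> stack = [(, F] (size 2)
  Action 4: reduce by T -> F : pop 1, push T -> stack = [(, T] (size 2)
  Action 5: reduce by E -> T : pop 1, push E -> stack = [(, E] (size 2)
  Action 6: shift ')' : push -> stack = [(, E, )] (size 3)
  Action 7: reduce by F -> ( E ) : pop 3, push F -> stack = [F] (size 1)
  Action 8: reduce by T -> F : pop 1, push T -> stack = [T] (size 1)
  Action 9: shift '*' : push -> stack = [T, *] (size 2)
  Action 10: shift 'num' : push -> stack = [T, *, num] (size 3)
Final stack size: 3

3


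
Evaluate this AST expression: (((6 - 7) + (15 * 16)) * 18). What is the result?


Expression: (((6 - 7) + (15 * 16)) * 18)
Evaluating step by step:
  6 - 7 = -1
  15 * 16 = 240
  -1 + 240 = 239
  239 * 18 = 4302
Result: 4302

4302


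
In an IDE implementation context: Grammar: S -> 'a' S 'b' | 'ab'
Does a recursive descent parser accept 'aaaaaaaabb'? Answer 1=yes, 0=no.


Grammar accepts strings of the form a^n b^n (n >= 1)
Word: 'aaaaaaaabb'
Counting: 8 a's and 2 b's
Check: 8 == 2? No
Mismatch: a-count != b-count
Rejected

0


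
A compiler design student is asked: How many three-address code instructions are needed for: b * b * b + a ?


Expression: b * b * b + a
Generating three-address code (respecting * over +/- precedence):
  Instruction 1: t1 = b * b
  Instruction 2: t2 = t1 * b
  Instruction 3: t3 = t2 + a
Total instructions: 3

3


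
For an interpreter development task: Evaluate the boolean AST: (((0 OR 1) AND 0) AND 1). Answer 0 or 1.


Step 1: Evaluate inner node
  0 OR 1 = 1
Step 2: Evaluate next node
  1 AND 0 = 0
Step 3: Evaluate root node
  0 AND 1 = 0

0


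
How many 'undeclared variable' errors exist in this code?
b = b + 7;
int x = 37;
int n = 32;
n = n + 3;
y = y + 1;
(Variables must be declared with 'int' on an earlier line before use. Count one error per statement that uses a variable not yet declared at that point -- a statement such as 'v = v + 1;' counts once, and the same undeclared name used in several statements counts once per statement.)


Scanning code line by line:
  Line 1: use 'b' -> ERROR (undeclared)
  Line 2: declare 'x' -> declared = ['x']
  Line 3: declare 'n' -> declared = ['n', 'x']
  Line 4: use 'n' -> OK (declared)
  Line 5: use 'y' -> ERROR (undeclared)
Total undeclared variable errors: 2

2


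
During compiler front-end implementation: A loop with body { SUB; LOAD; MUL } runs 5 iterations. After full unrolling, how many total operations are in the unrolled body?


Loop body operations: SUB, LOAD, MUL (3 ops per iteration)
Unrolling 5 iterations:
  Iteration 1: SUB, LOAD, MUL (3 ops)
  Iteration 2: SUB, LOAD, MUL (3 ops)
  Iteration 3: SUB, LOAD, MUL (3 ops)
  Iteration 4: SUB, LOAD, MUL (3 ops)
  Iteration 5: SUB, LOAD, MUL (3 ops)
Total: 5 iterations * 3 ops/iter = 15 operations

15


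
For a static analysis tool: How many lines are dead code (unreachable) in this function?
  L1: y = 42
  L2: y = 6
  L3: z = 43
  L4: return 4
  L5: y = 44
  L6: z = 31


Analyzing control flow:
  L1: reachable (before return)
  L2: reachable (before return)
  L3: reachable (before return)
  L4: reachable (return statement)
  L5: DEAD (after return at L4)
  L6: DEAD (after return at L4)
Return at L4, total lines = 6
Dead lines: L5 through L6
Count: 2

2


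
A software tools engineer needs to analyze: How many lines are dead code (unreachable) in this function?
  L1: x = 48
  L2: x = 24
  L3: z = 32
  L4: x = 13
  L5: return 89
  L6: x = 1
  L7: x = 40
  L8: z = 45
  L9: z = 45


Analyzing control flow:
  L1: reachable (before return)
  L2: reachable (before return)
  L3: reachable (before return)
  L4: reachable (before return)
  L5: reachable (return statement)
  L6: DEAD (after return at L5)
  L7: DEAD (after return at L5)
  L8: DEAD (after return at L5)
  L9: DEAD (after return at L5)
Return at L5, total lines = 9
Dead lines: L6 through L9
Count: 4

4


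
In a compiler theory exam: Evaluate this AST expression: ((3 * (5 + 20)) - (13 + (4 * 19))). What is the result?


Expression: ((3 * (5 + 20)) - (13 + (4 * 19)))
Evaluating step by step:
  5 + 20 = 25
  3 * 25 = 75
  4 * 19 = 76
  13 + 76 = 89
  75 - 89 = -14
Result: -14

-14


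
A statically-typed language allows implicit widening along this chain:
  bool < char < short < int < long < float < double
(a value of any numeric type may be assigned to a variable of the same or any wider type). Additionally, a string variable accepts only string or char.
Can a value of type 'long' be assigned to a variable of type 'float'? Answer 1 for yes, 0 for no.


Target variable type: float
Source value type: long
Numeric ranks: long=4, float=5
Widening allowed iff rank(source) <= rank(target): 4 <= 5? Yes
Result: 1

1


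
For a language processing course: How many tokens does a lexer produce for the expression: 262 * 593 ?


Scanning '262 * 593'
Token 1: '262' -> integer_literal
Token 2: '*' -> operator
Token 3: '593' -> integer_literal
Total tokens: 3

3


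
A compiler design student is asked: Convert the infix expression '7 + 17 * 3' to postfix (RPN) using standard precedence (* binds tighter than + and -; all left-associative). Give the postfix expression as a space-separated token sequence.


Applying the shunting-yard algorithm:
  Operand 7 -> output
  Push '+' onto operator stack -> op-stack: [+]
  Operand 17 -> output
  Push '*' onto operator stack -> op-stack: [+, *]
  Operand 3 -> output
  End of input: pop '*' to output
  End of input: pop '+' to output
Postfix result: 7 17 3 * +

7 17 3 * +


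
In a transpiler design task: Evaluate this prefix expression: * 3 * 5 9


Parsing prefix expression: * 3 * 5 9
Step 1: Innermost operation '* 5 9'
  5 * 9 = 45
Step 2: Outer operation '* 3 [45]'
  3 * 45 = 135

135


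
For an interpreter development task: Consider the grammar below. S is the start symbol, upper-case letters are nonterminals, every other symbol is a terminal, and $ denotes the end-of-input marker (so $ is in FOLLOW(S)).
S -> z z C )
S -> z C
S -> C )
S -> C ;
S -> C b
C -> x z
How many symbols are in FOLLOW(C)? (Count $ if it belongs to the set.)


S is the start symbol and does not occur in any rule body, so FOLLOW(S) = {$}.
Examining every occurrence of C in a rule body:
  S -> z z C ) : C is followed by terminal ')' -> add ')'
  S -> z C : C is at the right end -> add FOLLOW(S) = {$}
  S -> C ) : C is followed by terminal ')' -> add ')' (already in the set)
  S -> C ; : C is followed by terminal ';' -> add ';'
  S -> C b : C is followed by terminal 'b' -> add 'b'
  C -> x z : C does not occur in the body -> contributes nothing
FOLLOW(C) = {), ;, b, $}
Count: 4

4


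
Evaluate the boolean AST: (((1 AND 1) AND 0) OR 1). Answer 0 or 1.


Step 1: Evaluate inner node
  1 AND 1 = 1
Step 2: Evaluate next node
  1 AND 0 = 0
Step 3: Evaluate root node
  0 OR 1 = 1

1


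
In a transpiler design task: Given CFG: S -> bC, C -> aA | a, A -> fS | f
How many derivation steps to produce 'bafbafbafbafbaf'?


Grammar: S -> bC, C -> aA | a, A -> fS | f
Deriving 'bafbafbafbafbaf':
Step 1: S -> bC => bC
Step 2: C -> aA => baA
Step 3: A -> fS => bafS
Step 4: S -> bC => bafbC
Step 5: C -> aA => bafbaA
Step 6: A -> fS => bafbafS
Step 7: S -> bC => bafbafbC
Step 8: C -> aA => bafbafbaA
Step 9: A -> fS => bafbafbafS
Step 10: S -> bC => bafbafbafbC
Step 11: C -> aA => bafbafbafbaA
Step 12: A -> fS => bafbafbafbafS
Step 13: S -> bC => bafbafbafbafbC
Step 14: C -> aA => bafbafbafbafbaA
Step 15: A -> f => bafbafbafbafbaf
Total derivation steps: 15

15


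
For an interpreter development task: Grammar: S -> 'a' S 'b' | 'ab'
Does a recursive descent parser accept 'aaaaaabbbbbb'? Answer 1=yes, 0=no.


Grammar accepts strings of the form a^n b^n (n >= 1)
Word: 'aaaaaabbbbbb'
Counting: 6 a's and 6 b's
Check: 6 == 6? Yes
Derivation (S -> aSb applied 5 time(s), then S -> ab): S => aSb => aaSbb => aaaSbbb => aaaaSbbbb => aaaaaSbbbbb => aaaaaabbbbbb
Accepted

1


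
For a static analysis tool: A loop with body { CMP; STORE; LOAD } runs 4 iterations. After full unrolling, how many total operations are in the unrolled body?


Loop body operations: CMP, STORE, LOAD (3 ops per iteration)
Unrolling 4 iterations:
  Iteration 1: CMP, STORE, LOAD (3 ops)
  Iteration 2: CMP, STORE, LOAD (3 ops)
  Iteration 3: CMP, STORE, LOAD (3 ops)
  Iteration 4: CMP, STORE, LOAD (3 ops)
Total: 4 iterations * 3 ops/iter = 12 operations

12


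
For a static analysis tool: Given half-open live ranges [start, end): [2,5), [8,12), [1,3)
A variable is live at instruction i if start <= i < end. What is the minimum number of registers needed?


Live ranges:
  Var0: [2, 5)
  Var1: [8, 12)
  Var2: [1, 3)
Sweep-line events (position, delta, active):
  pos=1 start -> active=1
  pos=2 start -> active=2
  pos=3 end -> active=1
  pos=5 end -> active=0
  pos=8 start -> active=1
  pos=12 end -> active=0
Maximum simultaneous active: 2
Minimum registers needed: 2

2


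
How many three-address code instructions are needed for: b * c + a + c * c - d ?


Expression: b * c + a + c * c - d
Generating three-address code (respecting * over +/- precedence):
  Instruction 1: t1 = b * c
  Instruction 2: t2 = c * c
  Instruction 3: t3 = t1 + a
  Instruction 4: t4 = t3 + t2
  Instruction 5: t5 = t4 - d
Total instructions: 5

5


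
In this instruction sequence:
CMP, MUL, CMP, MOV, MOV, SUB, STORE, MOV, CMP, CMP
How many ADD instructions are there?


Scanning instruction sequence for ADD:
  Position 1: CMP
  Position 2: MUL
  Position 3: CMP
  Position 4: MOV
  Position 5: MOV
  Position 6: SUB
  Position 7: STORE
  Position 8: MOV
  Position 9: CMP
  Position 10: CMP
Matches at positions: []
Total ADD count: 0

0


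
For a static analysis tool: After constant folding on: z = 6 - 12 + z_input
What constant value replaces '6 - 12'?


Identifying constant sub-expression:
  Original: z = 6 - 12 + z_input
  6 and 12 are both compile-time constants
  Evaluating: 6 - 12 = -6
  After folding: z = -6 + z_input

-6


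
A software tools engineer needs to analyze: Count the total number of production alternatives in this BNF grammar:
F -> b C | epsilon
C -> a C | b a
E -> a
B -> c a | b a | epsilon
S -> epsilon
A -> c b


Counting alternatives per rule:
  F: 2 alternative(s)
  C: 2 alternative(s)
  E: 1 alternative(s)
  B: 3 alternative(s)
  S: 1 alternative(s)
  A: 1 alternative(s)
Sum: 2 + 2 + 1 + 3 + 1 + 1 = 10

10


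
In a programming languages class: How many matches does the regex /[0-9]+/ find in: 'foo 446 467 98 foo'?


Pattern: /[0-9]+/ (int literals)
Input: 'foo 446 467 98 foo'
Scanning for matches:
  Match 1: '446'
  Match 2: '467'
  Match 3: '98'
Total matches: 3

3


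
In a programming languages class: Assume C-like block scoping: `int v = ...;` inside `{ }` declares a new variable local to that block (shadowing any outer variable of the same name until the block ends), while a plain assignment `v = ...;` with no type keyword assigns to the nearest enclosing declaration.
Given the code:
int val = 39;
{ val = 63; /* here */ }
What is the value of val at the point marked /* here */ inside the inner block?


Analyzing scoping rules:
Outer scope: declares val = 39
Inner block: 'val = 63;' has no type keyword, so it is an assignment to the outer val (no shadowing)
Inside the block, after the assignment -> 63
Result: 63

63


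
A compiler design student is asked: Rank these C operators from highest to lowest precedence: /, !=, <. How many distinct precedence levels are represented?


Looking up precedence for each operator:
  / -> precedence 6
  != -> precedence 3
  < -> precedence 4
Sorted highest to lowest: /, <, !=
Distinct precedence values: [6, 4, 3]
Number of distinct levels: 3

3


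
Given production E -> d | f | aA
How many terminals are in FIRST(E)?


Production: E -> d | f | aA
Examining each alternative for leading terminals:
  E -> d : first terminal = 'd'
  E -> f : first terminal = 'f'
  E -> aA : first terminal = 'a'
FIRST(E) = {a, d, f}
Count: 3

3


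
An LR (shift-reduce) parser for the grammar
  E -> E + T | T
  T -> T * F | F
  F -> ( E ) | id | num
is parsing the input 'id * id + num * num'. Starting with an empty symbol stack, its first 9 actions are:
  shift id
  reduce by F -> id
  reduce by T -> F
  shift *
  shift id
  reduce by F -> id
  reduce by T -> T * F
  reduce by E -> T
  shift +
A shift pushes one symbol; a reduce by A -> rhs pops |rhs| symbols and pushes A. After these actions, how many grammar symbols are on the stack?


Tracking the symbol stack through each action:
  Action 1: shift 'id' : push -> stack = [id] (size 1)
  Action 2: reduce by F -> id : pop 1, push F -> stack = [F] (size 1)
  Action 3: reduce by T -> F : pop 1, push T -> stack = [T] (size 1)
  Action 4: shift '*' : push -> stack = [T, *] (size 2)
  Action 5: shift 'id' : push -> stack = [T, *, id] (size 3)
  Action 6: reduce by F -> id : pop 1, push F -> stack = [T, *, F] (size 3)
  Action 7: reduce by T -> T * F : pop 3, push T -> stack = [T] (size 1)
  Action 8: reduce by E -> T : pop 1, push E -> stack = [E] (size 1)
  Action 9: shift '+' : push -> stack = [E, +] (size 2)
Final stack size: 2

2


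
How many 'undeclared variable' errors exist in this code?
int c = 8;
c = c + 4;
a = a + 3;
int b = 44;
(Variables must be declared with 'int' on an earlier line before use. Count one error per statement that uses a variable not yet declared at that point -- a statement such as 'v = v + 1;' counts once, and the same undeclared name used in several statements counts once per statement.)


Scanning code line by line:
  Line 1: declare 'c' -> declared = ['c']
  Line 2: use 'c' -> OK (declared)
  Line 3: use 'a' -> ERROR (undeclared)
  Line 4: declare 'b' -> declared = ['b', 'c']
Total undeclared variable errors: 1

1


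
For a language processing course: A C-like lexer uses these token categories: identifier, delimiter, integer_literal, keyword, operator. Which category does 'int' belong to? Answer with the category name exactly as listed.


Token: 'int'
Checking categories:
  identifier: no
  integer_literal: no
  operator: no
  keyword: YES
  delimiter: no
Category: keyword

keyword


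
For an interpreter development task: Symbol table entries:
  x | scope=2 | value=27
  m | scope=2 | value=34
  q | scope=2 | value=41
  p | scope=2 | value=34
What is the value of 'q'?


Searching symbol table for 'q':
  x | scope=2 | value=27
  m | scope=2 | value=34
  q | scope=2 | value=41 <- MATCH
  p | scope=2 | value=34
Found 'q' at scope 2 with value 41

41


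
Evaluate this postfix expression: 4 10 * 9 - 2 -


Processing tokens left to right:
Push 4, Push 10
Pop 4 and 10, compute 4 * 10 = 40, push 40
Push 9
Pop 40 and 9, compute 40 - 9 = 31, push 31
Push 2
Pop 31 and 2, compute 31 - 2 = 29, push 29
Stack result: 29

29


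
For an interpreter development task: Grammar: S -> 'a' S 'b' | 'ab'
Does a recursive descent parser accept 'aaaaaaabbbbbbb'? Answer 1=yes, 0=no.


Grammar accepts strings of the form a^n b^n (n >= 1)
Word: 'aaaaaaabbbbbbb'
Counting: 7 a's and 7 b's
Check: 7 == 7? Yes
Derivation (S -> aSb applied 6 time(s), then S -> ab): S => aSb => aaSbb => aaaSbbb => aaaaSbbbb => aaaaaSbbbbb => aaaaaaSbbbbbb => aaaaaaabbbbbbb
Accepted

1


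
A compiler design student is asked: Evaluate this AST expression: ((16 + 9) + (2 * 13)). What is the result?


Expression: ((16 + 9) + (2 * 13))
Evaluating step by step:
  16 + 9 = 25
  2 * 13 = 26
  25 + 26 = 51
Result: 51

51


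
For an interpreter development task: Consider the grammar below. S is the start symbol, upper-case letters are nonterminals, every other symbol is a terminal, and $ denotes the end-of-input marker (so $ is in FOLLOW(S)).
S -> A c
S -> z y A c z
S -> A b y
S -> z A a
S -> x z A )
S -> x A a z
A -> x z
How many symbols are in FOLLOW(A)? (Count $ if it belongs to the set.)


S is the start symbol and does not occur in any rule body, so FOLLOW(S) = {$}.
Examining every occurrence of A in a rule body:
  S -> A c : A is followed by terminal 'c' -> add 'c'
  S -> z y A c z : A is followed by terminal 'c' -> add 'c' (already in the set)
  S -> A b y : A is followed by terminal 'b' -> add 'b'
  S -> z A a : A is followed by terminal 'a' -> add 'a'
  S -> x z A ) : A is followed by terminal ')' -> add ')'
  S -> x A a z : A is followed by terminal 'a' -> add 'a' (already in the set)
  A -> x z : A does not occur in the body -> contributes nothing
FOLLOW(A) = {), a, b, c}
Count: 4

4


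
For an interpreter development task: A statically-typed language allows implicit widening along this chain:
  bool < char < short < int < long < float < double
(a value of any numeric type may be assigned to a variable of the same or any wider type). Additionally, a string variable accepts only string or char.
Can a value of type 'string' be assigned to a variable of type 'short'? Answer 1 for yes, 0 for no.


Target variable type: short
Source value type: string
Rule: string cannot widen to any numeric type
Result: 0

0


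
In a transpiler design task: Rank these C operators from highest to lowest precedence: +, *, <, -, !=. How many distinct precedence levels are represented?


Looking up precedence for each operator:
  + -> precedence 5
  * -> precedence 6
  < -> precedence 4
  - -> precedence 5
  != -> precedence 3
Sorted highest to lowest: *, +, -, <, !=
Distinct precedence values: [6, 5, 4, 3]
Number of distinct levels: 4

4


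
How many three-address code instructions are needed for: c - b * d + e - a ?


Expression: c - b * d + e - a
Generating three-address code (respecting * over +/- precedence):
  Instruction 1: t1 = b * d
  Instruction 2: t2 = c - t1
  Instruction 3: t3 = t2 + e
  Instruction 4: t4 = t3 - a
Total instructions: 4

4


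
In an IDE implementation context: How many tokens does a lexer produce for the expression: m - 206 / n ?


Scanning 'm - 206 / n'
Token 1: 'm' -> identifier
Token 2: '-' -> operator
Token 3: '206' -> integer_literal
Token 4: '/' -> operator
Token 5: 'n' -> identifier
Total tokens: 5

5


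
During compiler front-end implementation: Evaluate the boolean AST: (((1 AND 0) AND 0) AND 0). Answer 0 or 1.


Step 1: Evaluate inner node
  1 AND 0 = 0
Step 2: Evaluate next node
  0 AND 0 = 0
Step 3: Evaluate root node
  0 AND 0 = 0

0


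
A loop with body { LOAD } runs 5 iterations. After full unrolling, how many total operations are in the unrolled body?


Loop body operations: LOAD (1 op per iteration)
Unrolling 5 iterations:
  Iteration 1: LOAD (1 ops)
  Iteration 2: LOAD (1 ops)
  Iteration 3: LOAD (1 ops)
  Iteration 4: LOAD (1 ops)
  Iteration 5: LOAD (1 ops)
Total: 5 iterations * 1 ops/iter = 5 operations

5


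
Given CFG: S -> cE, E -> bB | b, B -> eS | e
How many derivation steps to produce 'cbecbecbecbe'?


Grammar: S -> cE, E -> bB | b, B -> eS | e
Deriving 'cbecbecbecbe':
Step 1: S -> cE => cE
Step 2: E -> bB => cbB
Step 3: B -> eS => cbeS
Step 4: S -> cE => cbecE
Step 5: E -> bB => cbecbB
Step 6: B -> eS => cbecbeS
Step 7: S -> cE => cbecbecE
Step 8: E -> bB => cbecbecbB
Step 9: B -> eS => cbecbecbeS
Step 10: S -> cE => cbecbecbecE
Step 11: E -> bB => cbecbecbecbB
Step 12: B -> e => cbecbecbecbe
Total derivation steps: 12

12


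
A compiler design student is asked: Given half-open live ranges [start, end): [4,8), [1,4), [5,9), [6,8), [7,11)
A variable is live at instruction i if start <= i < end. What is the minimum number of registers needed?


Live ranges:
  Var0: [4, 8)
  Var1: [1, 4)
  Var2: [5, 9)
  Var3: [6, 8)
  Var4: [7, 11)
Sweep-line events (position, delta, active):
  pos=1 start -> active=1
  pos=4 end -> active=0
  pos=4 start -> active=1
  pos=5 start -> active=2
  pos=6 start -> active=3
  pos=7 start -> active=4
  pos=8 end -> active=3
  pos=8 end -> active=2
  pos=9 end -> active=1
  pos=11 end -> active=0
Maximum simultaneous active: 4
Minimum registers needed: 4

4


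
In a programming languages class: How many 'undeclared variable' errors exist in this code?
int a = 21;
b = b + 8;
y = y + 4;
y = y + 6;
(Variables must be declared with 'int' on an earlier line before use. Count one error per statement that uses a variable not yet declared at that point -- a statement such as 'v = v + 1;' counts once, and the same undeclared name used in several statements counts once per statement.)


Scanning code line by line:
  Line 1: declare 'a' -> declared = ['a']
  Line 2: use 'b' -> ERROR (undeclared)
  Line 3: use 'y' -> ERROR (undeclared)
  Line 4: use 'y' -> ERROR (undeclared)
Total undeclared variable errors: 3

3


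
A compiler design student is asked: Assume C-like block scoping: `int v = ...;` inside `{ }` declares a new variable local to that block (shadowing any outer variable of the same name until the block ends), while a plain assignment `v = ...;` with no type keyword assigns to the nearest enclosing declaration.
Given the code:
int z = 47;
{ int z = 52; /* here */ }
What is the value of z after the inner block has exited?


Analyzing scoping rules:
Outer scope: declares z = 47
Inner block: 'int z = 52;' declares a NEW z that shadows the outer one
When the block exits the inner z goes out of scope; the outer z was never modified -> 47
Result: 47

47


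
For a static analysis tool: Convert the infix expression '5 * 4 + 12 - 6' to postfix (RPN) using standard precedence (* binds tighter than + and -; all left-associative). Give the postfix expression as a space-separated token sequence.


Applying the shunting-yard algorithm:
  Operand 5 -> output
  Push '*' onto operator stack -> op-stack: [*]
  Operand 4 -> output
  See '+' (prec 1); top '*' (prec 2) >= it -> pop '*' to output
  Push '+' onto operator stack -> op-stack: [+]
  Operand 12 -> output
  See '-' (prec 1); top '+' (prec 1) >= it -> pop '+' to output
  Push '-' onto operator stack -> op-stack: [-]
  Operand 6 -> output
  End of input: pop '-' to output
Postfix result: 5 4 * 12 + 6 -

5 4 * 12 + 6 -


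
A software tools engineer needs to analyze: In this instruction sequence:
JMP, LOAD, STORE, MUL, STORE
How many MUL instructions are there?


Scanning instruction sequence for MUL:
  Position 1: JMP
  Position 2: LOAD
  Position 3: STORE
  Position 4: MUL <- MATCH
  Position 5: STORE
Matches at positions: [4]
Total MUL count: 1

1


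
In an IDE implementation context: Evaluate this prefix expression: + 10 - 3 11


Parsing prefix expression: + 10 - 3 11
Step 1: Innermost operation '- 3 11'
  3 - 11 = -8
Step 2: Outer operation '+ 10 [-8]'
  10 + -8 = 2

2


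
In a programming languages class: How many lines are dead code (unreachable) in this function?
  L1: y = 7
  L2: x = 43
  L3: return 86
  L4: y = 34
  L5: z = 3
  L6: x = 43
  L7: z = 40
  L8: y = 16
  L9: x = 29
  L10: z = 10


Analyzing control flow:
  L1: reachable (before return)
  L2: reachable (before return)
  L3: reachable (return statement)
  L4: DEAD (after return at L3)
  L5: DEAD (after return at L3)
  L6: DEAD (after return at L3)
  L7: DEAD (after return at L3)
  L8: DEAD (after return at L3)
  L9: DEAD (after return at L3)
  L10: DEAD (after return at L3)
Return at L3, total lines = 10
Dead lines: L4 through L10
Count: 7

7


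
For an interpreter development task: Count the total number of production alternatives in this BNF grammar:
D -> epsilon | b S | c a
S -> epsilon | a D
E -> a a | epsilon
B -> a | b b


Counting alternatives per rule:
  D: 3 alternative(s)
  S: 2 alternative(s)
  E: 2 alternative(s)
  B: 2 alternative(s)
Sum: 3 + 2 + 2 + 2 = 9

9


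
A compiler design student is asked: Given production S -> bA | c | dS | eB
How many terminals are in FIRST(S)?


Production: S -> bA | c | dS | eB
Examining each alternative for leading terminals:
  S -> bA : first terminal = 'b'
  S -> c : first terminal = 'c'
  S -> dS : first terminal = 'd'
  S -> eB : first terminal = 'e'
FIRST(S) = {b, c, d, e}
Count: 4

4


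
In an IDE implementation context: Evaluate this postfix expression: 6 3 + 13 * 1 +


Processing tokens left to right:
Push 6, Push 3
Pop 6 and 3, compute 6 + 3 = 9, push 9
Push 13
Pop 9 and 13, compute 9 * 13 = 117, push 117
Push 1
Pop 117 and 1, compute 117 + 1 = 118, push 118
Stack result: 118

118


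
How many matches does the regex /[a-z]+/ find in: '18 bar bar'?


Pattern: /[a-z]+/ (identifiers)
Input: '18 bar bar'
Scanning for matches:
  Match 1: 'bar'
  Match 2: 'bar'
Total matches: 2

2


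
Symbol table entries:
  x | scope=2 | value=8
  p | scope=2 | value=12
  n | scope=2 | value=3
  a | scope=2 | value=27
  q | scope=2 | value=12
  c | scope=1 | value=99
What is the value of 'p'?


Searching symbol table for 'p':
  x | scope=2 | value=8
  p | scope=2 | value=12 <- MATCH
  n | scope=2 | value=3
  a | scope=2 | value=27
  q | scope=2 | value=12
  c | scope=1 | value=99
Found 'p' at scope 2 with value 12

12


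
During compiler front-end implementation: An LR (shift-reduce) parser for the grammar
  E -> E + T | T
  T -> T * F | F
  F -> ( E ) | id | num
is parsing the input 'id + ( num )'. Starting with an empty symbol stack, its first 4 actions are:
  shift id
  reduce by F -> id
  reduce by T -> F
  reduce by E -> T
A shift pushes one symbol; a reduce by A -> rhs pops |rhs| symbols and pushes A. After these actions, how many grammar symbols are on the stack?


Tracking the symbol stack through each action:
  Action 1: shift 'id' : push -> stack = [id] (size 1)
  Action 2: reduce by F -> id : pop 1, push F -> stack = [F] (size 1)
  Action 3: reduce by T -> F : pop 1, push T -> stack = [T] (size 1)
  Action 4: reduce by E -> T : pop 1, push E -> stack = [E] (size 1)
Final stack size: 1

1


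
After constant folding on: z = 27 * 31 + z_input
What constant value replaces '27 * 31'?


Identifying constant sub-expression:
  Original: z = 27 * 31 + z_input
  27 and 31 are both compile-time constants
  Evaluating: 27 * 31 = 837
  After folding: z = 837 + z_input

837


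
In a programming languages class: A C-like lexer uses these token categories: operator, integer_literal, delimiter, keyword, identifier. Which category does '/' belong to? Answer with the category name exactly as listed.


Token: '/'
Checking categories:
  identifier: no
  integer_literal: no
  operator: YES
  keyword: no
  delimiter: no
Category: operator

operator


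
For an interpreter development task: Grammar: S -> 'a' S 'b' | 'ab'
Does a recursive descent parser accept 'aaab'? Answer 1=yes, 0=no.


Grammar accepts strings of the form a^n b^n (n >= 1)
Word: 'aaab'
Counting: 3 a's and 1 b's
Check: 3 == 1? No
Mismatch: a-count != b-count
Rejected

0


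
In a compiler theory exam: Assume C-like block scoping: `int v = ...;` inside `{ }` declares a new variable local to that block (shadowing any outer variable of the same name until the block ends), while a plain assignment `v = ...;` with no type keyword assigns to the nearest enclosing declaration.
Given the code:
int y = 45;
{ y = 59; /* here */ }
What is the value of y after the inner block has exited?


Analyzing scoping rules:
Outer scope: declares y = 45
Inner block: 'y = 59;' has no type keyword, so it is an assignment to the outer y (no shadowing)
The assignment changed the outer variable itself, so the new value persists after the block -> 59
Result: 59

59


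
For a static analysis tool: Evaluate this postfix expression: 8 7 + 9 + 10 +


Processing tokens left to right:
Push 8, Push 7
Pop 8 and 7, compute 8 + 7 = 15, push 15
Push 9
Pop 15 and 9, compute 15 + 9 = 24, push 24
Push 10
Pop 24 and 10, compute 24 + 10 = 34, push 34
Stack result: 34

34


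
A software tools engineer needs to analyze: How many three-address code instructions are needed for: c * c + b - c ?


Expression: c * c + b - c
Generating three-address code (respecting * over +/- precedence):
  Instruction 1: t1 = c * c
  Instruction 2: t2 = t1 + b
  Instruction 3: t3 = t2 - c
Total instructions: 3

3


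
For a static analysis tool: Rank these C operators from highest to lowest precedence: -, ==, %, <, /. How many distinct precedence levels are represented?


Looking up precedence for each operator:
  - -> precedence 5
  == -> precedence 3
  % -> precedence 6
  < -> precedence 4
  / -> precedence 6
Sorted highest to lowest: %, /, -, <, ==
Distinct precedence values: [6, 5, 4, 3]
Number of distinct levels: 4

4


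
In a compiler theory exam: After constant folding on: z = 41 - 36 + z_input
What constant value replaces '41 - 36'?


Identifying constant sub-expression:
  Original: z = 41 - 36 + z_input
  41 and 36 are both compile-time constants
  Evaluating: 41 - 36 = 5
  After folding: z = 5 + z_input

5


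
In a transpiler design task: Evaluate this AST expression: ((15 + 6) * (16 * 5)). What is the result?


Expression: ((15 + 6) * (16 * 5))
Evaluating step by step:
  15 + 6 = 21
  16 * 5 = 80
  21 * 80 = 1680
Result: 1680

1680


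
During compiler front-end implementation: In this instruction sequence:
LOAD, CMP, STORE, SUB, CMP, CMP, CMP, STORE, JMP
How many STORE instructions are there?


Scanning instruction sequence for STORE:
  Position 1: LOAD
  Position 2: CMP
  Position 3: STORE <- MATCH
  Position 4: SUB
  Position 5: CMP
  Position 6: CMP
  Position 7: CMP
  Position 8: STORE <- MATCH
  Position 9: JMP
Matches at positions: [3, 8]
Total STORE count: 2

2


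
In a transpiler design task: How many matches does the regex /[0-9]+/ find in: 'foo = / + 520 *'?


Pattern: /[0-9]+/ (int literals)
Input: 'foo = / + 520 *'
Scanning for matches:
  Match 1: '520'
Total matches: 1

1


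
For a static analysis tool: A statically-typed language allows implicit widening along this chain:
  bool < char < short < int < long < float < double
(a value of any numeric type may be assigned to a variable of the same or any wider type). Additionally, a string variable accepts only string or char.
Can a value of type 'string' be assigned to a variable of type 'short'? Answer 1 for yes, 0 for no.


Target variable type: short
Source value type: string
Rule: string cannot widen to any numeric type
Result: 0

0


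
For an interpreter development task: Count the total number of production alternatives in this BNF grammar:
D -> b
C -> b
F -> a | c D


Counting alternatives per rule:
  D: 1 alternative(s)
  C: 1 alternative(s)
  F: 2 alternative(s)
Sum: 1 + 1 + 2 = 4

4


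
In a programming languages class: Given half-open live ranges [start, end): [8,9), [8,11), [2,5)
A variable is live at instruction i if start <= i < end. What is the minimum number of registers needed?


Live ranges:
  Var0: [8, 9)
  Var1: [8, 11)
  Var2: [2, 5)
Sweep-line events (position, delta, active):
  pos=2 start -> active=1
  pos=5 end -> active=0
  pos=8 start -> active=1
  pos=8 start -> active=2
  pos=9 end -> active=1
  pos=11 end -> active=0
Maximum simultaneous active: 2
Minimum registers needed: 2

2


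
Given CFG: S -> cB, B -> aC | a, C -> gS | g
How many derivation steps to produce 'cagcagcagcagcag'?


Grammar: S -> cB, B -> aC | a, C -> gS | g
Deriving 'cagcagcagcagcag':
Step 1: S -> cB => cB
Step 2: B -> aC => caC
Step 3: C -> gS => cagS
Step 4: S -> cB => cagcB
Step 5: B -> aC => cagcaC
Step 6: C -> gS => cagcagS
Step 7: S -> cB => cagcagcB
Step 8: B -> aC => cagcagcaC
Step 9: C -> gS => cagcagcagS
Step 10: S -> cB => cagcagcagcB
Step 11: B -> aC => cagcagcagcaC
Step 12: C -> gS => cagcagcagcagS
Step 13: S -> cB => cagcagcagcagcB
Step 14: B -> aC => cagcagcagcagcaC
Step 15: C -> g => cagcagcagcagcag
Total derivation steps: 15

15


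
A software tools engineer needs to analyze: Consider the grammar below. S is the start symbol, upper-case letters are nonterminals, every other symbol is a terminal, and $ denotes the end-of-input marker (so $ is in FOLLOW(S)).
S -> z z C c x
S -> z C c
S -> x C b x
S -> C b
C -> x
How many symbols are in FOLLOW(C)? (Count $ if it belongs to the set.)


S is the start symbol and does not occur in any rule body, so FOLLOW(S) = {$}.
Examining every occurrence of C in a rule body:
  S -> z z C c x : C is followed by terminal 'c' -> add 'c'
  S -> z C c : C is followed by terminal 'c' -> add 'c' (already in the set)
  S -> x C b x : C is followed by terminal 'b' -> add 'b'
  S -> C b : C is followed by terminal 'b' -> add 'b' (already in the set)
  C -> x : C does not occur in the body -> contributes nothing
FOLLOW(C) = {b, c}
Count: 2

2


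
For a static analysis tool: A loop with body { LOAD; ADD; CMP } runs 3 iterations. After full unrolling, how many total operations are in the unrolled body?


Loop body operations: LOAD, ADD, CMP (3 ops per iteration)
Unrolling 3 iterations:
  Iteration 1: LOAD, ADD, CMP (3 ops)
  Iteration 2: LOAD, ADD, CMP (3 ops)
  Iteration 3: LOAD, ADD, CMP (3 ops)
Total: 3 iterations * 3 ops/iter = 9 operations

9


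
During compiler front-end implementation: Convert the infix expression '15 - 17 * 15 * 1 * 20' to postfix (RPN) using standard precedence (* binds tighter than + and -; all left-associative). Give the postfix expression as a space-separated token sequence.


Applying the shunting-yard algorithm:
  Operand 15 -> output
  Push '-' onto operator stack -> op-stack: [-]
  Operand 17 -> output
  Push '*' onto operator stack -> op-stack: [-, *]
  Operand 15 -> output
  See '*' (prec 2); top '*' (prec 2) >= it -> pop '*' to output
  Push '*' onto operator stack -> op-stack: [-, *]
  Operand 1 -> output
  See '*' (prec 2); top '*' (prec 2) >= it -> pop '*' to output
  Push '*' onto operator stack -> op-stack: [-, *]
  Operand 20 -> output
  End of input: pop '*' to output
  End of input: pop '-' to output
Postfix result: 15 17 15 * 1 * 20 * -

15 17 15 * 1 * 20 * -


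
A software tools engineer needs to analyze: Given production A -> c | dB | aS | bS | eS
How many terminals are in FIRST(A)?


Production: A -> c | dB | aS | bS | eS
Examining each alternative for leading terminals:
  A -> c : first terminal = 'c'
  A -> dB : first terminal = 'd'
  A -> aS : first terminal = 'a'
  A -> bS : first terminal = 'b'
  A -> eS : first terminal = 'e'
FIRST(A) = {a, b, c, d, e}
Count: 5

5


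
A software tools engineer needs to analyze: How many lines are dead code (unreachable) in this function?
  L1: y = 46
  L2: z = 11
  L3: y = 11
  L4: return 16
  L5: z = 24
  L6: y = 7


Analyzing control flow:
  L1: reachable (before return)
  L2: reachable (before return)
  L3: reachable (before return)
  L4: reachable (return statement)
  L5: DEAD (after return at L4)
  L6: DEAD (after return at L4)
Return at L4, total lines = 6
Dead lines: L5 through L6
Count: 2

2


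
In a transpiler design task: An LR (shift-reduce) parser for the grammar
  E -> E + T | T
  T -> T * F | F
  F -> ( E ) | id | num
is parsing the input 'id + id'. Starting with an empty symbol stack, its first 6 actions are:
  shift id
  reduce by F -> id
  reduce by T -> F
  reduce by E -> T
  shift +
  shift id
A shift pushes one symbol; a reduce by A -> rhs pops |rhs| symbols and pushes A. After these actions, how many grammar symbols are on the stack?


Tracking the symbol stack through each action:
  Action 1: shift 'id' : push -> stack = [id] (size 1)
  Action 2: reduce by F -> id : pop 1, push F -> stack = [F] (size 1)
  Action 3: reduce by T -> F : pop 1, push T -> stack = [T] (size 1)
  Action 4: reduce by E -> T : pop 1, push E -> stack = [E] (size 1)
  Action 5: shift '+' : push -> stack = [E, +] (size 2)
  Action 6: shift 'id' : push -> stack = [E, +, id] (size 3)
Final stack size: 3

3


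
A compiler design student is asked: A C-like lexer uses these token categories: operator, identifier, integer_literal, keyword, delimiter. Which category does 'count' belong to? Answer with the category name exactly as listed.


Token: 'count'
Checking categories:
  identifier: YES
  integer_literal: no
  operator: no
  keyword: no
  delimiter: no
Category: identifier

identifier


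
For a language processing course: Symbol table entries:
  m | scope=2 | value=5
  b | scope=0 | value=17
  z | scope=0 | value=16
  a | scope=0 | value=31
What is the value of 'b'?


Searching symbol table for 'b':
  m | scope=2 | value=5
  b | scope=0 | value=17 <- MATCH
  z | scope=0 | value=16
  a | scope=0 | value=31
Found 'b' at scope 0 with value 17

17


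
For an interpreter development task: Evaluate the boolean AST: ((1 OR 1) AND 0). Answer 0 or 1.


Step 1: Evaluate inner node
  1 OR 1 = 1
Step 2: Evaluate root node
  1 AND 0 = 0

0


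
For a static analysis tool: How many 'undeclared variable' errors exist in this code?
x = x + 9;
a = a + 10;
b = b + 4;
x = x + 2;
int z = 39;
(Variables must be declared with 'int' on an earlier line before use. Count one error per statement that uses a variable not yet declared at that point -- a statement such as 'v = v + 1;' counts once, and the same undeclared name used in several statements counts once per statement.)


Scanning code line by line:
  Line 1: use 'x' -> ERROR (undeclared)
  Line 2: use 'a' -> ERROR (undeclared)
  Line 3: use 'b' -> ERROR (undeclared)
  Line 4: use 'x' -> ERROR (undeclared)
  Line 5: declare 'z' -> declared = ['z']
Total undeclared variable errors: 4

4


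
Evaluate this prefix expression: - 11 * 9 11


Parsing prefix expression: - 11 * 9 11
Step 1: Innermost operation '* 9 11'
  9 * 11 = 99
Step 2: Outer operation '- 11 [99]'
  11 - 99 = -88

-88


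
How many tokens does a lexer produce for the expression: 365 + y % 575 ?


Scanning '365 + y % 575'
Token 1: '365' -> integer_literal
Token 2: '+' -> operator
Token 3: 'y' -> identifier
Token 4: '%' -> operator
Token 5: '575' -> integer_literal
Total tokens: 5

5


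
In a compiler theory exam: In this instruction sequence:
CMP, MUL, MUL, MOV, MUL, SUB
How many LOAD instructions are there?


Scanning instruction sequence for LOAD:
  Position 1: CMP
  Position 2: MUL
  Position 3: MUL
  Position 4: MOV
  Position 5: MUL
  Position 6: SUB
Matches at positions: []
Total LOAD count: 0

0
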